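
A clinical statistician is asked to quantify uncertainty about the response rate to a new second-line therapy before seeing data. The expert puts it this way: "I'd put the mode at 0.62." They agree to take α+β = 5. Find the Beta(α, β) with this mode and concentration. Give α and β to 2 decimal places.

α = 2.86, β = 2.14

For α,β > 1 the Beta mode is (α−1)/(α+β−2). With α+β = 5, the mode is (α−1)/3.
Set (α−1)/3 = 0.62 → α = 1 + 0.62·3 = 2.86.
β = 5 − α = 2.14.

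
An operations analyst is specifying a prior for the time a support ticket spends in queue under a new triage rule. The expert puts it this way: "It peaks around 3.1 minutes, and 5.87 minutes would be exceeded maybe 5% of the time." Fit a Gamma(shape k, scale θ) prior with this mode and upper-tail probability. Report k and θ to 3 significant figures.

k ≈ 7.82, θ ≈ 0.454

Gamma(k,θ) with k>1 has mode (k−1)θ, so θ = 3.1/(k−1).
Need P(X < 5.87) = 0.95 with θ tied to k this way. Start at k = 2, θ = 3.1: P(X<5.87) ≈ 0.564.
Too low — raise k to concentrate. Iterating converges to k ≈ 7.82.
Then θ = 3.1/(7.82−1) ≈ 0.454.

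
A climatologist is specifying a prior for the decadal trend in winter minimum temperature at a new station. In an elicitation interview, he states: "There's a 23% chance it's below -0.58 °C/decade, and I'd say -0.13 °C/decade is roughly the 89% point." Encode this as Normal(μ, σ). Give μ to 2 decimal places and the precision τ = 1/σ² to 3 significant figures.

μ = -0.41, τ = 19.1

For Normal(μ,σ), the p-quantile is μ + z_p·σ. Here z_{0.23} = -0.7388, z_{0.89} = 1.227.
So -0.58 = μ − 0.7388σ and -0.13 = μ + 1.227σ.
Subtracting: σ = (-0.13 − -0.58)/(1.227 − (-0.7388)) = 0.23.
Then μ = -0.58 − (-0.7388)·0.23 = -0.41.
Precision τ = 1/σ² = 1/0.229² = 19.1.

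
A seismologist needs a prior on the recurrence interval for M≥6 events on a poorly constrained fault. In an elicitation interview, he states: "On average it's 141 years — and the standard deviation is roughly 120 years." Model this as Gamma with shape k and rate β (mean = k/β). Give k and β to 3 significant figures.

k ≈ 1.38, β ≈ 0.00979

For Gamma(k, rate β): mean = k/β, variance = k/β², so CV = 1/√k.
CV = SD/mean = 120/141 = 0.8511, hence k = 1/CV² = 1.38.
Then β = k/mean = 1.38/141 = 0.00979.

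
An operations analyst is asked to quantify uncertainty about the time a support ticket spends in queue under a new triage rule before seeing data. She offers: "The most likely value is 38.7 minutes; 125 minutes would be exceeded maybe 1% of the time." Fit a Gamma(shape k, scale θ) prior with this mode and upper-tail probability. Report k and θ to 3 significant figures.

k ≈ 4.22, θ ≈ 12

Gamma(k,θ) with k>1 has mode (k−1)θ, so θ = 38.7/(k−1).
Need P(X < 125) = 0.99 with θ tied to k this way. Start at k = 2, θ = 38.7: P(X<125) ≈ 0.833.
Too low — raise k to concentrate. Iterating converges to k ≈ 4.22.
Then θ = 38.7/(4.22−1) ≈ 12.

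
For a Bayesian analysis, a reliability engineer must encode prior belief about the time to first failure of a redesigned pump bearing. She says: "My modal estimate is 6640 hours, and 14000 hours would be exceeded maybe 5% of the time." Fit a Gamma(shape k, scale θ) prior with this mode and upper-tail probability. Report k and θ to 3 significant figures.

k ≈ 5.96, θ ≈ 1340

Gamma(k,θ) with k>1 has mode (k−1)θ, so θ = 6640/(k−1).
Need P(X < 14000) = 0.95 with θ tied to k this way. Start at k = 2, θ = 6640: P(X<14000) ≈ 0.623.
Too low — raise k to concentrate. Iterating converges to k ≈ 5.96.
Then θ = 6640/(5.96−1) ≈ 1340.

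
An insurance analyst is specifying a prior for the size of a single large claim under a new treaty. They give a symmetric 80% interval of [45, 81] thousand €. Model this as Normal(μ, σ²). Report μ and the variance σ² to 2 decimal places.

μ = 63.00, σ² = 197.28

A symmetric 80% interval runs μ ± z·σ with z = 1.282.
Half-width = 18, so σ = 18/1.282 = 14.045 and σ² = 197.28.
μ is the interval midpoint, 63.00.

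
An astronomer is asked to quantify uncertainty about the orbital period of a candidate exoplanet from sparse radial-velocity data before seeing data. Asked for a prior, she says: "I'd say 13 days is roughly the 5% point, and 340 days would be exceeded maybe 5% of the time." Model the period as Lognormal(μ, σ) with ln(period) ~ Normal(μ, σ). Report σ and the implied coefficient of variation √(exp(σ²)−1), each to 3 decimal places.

If T ~ Lognormal(μ,σ) then ln T ~ Normal(μ,σ), so the p-quantile of ln T is μ + z_p·σ.
ln(13) = 2.565 and ln(340) = 5.829; z_{0.05} = -1.645, z_{0.95} = 1.645.
σ = (5.829 − 2.565)/(1.645 − (-1.645)) = 0.992.
μ = 2.565 − (-1.645)·0.992 = 4.197.
CV = √(exp(σ²)−1) = √(exp(0.9844)−1) = 1.295.

σ ≈ 0.992, CV ≈ 1.295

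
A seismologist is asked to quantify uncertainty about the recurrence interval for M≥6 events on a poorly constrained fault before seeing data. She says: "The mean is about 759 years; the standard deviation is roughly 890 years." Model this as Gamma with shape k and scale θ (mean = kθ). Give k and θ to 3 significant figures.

For Gamma(k, scale θ): mean = kθ, variance = kθ², so CV = 1/√k.
CV = SD/mean = 890/759 = 1.173, hence k = 1/CV² = 0.727.
Then θ = mean/k = 759/0.727 = 1040.

k ≈ 0.727, θ ≈ 1040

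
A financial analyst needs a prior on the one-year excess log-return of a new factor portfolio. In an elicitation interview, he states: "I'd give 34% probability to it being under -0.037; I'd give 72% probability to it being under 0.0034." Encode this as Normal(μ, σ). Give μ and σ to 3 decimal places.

μ = -0.020, σ = 0.041

For Normal(μ,σ), the p-quantile is μ + z_p·σ. Here z_{0.34} = -0.4125, z_{0.72} = 0.5828.
So -0.037 = μ − 0.4125σ and 0.0034 = μ + 0.5828σ.
Subtracting: σ = (0.0034 − -0.037)/(0.5828 − (-0.4125)) = 0.041.
Then μ = -0.037 − (-0.4125)·0.041 = -0.020.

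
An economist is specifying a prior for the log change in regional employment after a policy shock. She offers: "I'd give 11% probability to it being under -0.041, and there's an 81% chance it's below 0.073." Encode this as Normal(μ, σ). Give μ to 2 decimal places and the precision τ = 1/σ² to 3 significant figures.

μ = 0.03, τ = 341

For Normal(μ,σ), the p-quantile is μ + z_p·σ. Here z_{0.11} = -1.227, z_{0.81} = 0.8779.
So -0.041 = μ − 1.227σ and 0.073 = μ + 0.8779σ.
Subtracting: σ = (0.073 − -0.041)/(0.8779 − (-1.227)) = 0.05.
Then μ = -0.041 − (-1.227)·0.05 = 0.03.
Precision τ = 1/σ² = 1/0.05417² = 341.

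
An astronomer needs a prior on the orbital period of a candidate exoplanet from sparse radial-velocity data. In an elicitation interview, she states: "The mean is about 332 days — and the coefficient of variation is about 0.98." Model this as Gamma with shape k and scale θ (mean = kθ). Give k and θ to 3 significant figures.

For Gamma(k, scale θ): mean = kθ, variance = kθ², so CV = 1/√k.
CV = 0.98, hence k = 1/CV² = 1.04.
Then θ = mean/k = 332/1.04 = 319.

k ≈ 1.04, θ ≈ 319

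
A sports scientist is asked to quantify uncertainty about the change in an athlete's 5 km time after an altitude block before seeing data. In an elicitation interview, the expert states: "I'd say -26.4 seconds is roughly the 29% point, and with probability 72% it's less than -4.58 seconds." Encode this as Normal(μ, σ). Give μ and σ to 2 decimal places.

The p-quantile of Normal(μ,σ) is μ + z_p·σ, with z_{0.29} = -0.5534 and z_{0.72} = 0.5828.
Eliminate σ: μ = (z₂·x₁ − z₁·x₂)/(z₂ − z₁) = (0.5828·-26.4 − (-0.5534)·-4.58)/1.136 = -15.77.
Then σ = (x₂ − x₁)/(z₂ − z₁) = (-4.58 − -26.4)/1.136 = 19.20.

μ = -15.77, σ = 19.20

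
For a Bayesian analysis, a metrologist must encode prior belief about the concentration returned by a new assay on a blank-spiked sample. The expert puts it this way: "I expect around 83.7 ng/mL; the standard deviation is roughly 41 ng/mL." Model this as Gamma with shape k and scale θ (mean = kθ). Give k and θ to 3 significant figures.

k ≈ 4.17, θ ≈ 20.1

For Gamma(k, scale θ): mean = kθ, variance = kθ², so CV = 1/√k.
CV = SD/mean = 41/83.7 = 0.4898, hence k = 1/CV² = 4.17.
Then θ = mean/k = 83.7/4.17 = 20.1.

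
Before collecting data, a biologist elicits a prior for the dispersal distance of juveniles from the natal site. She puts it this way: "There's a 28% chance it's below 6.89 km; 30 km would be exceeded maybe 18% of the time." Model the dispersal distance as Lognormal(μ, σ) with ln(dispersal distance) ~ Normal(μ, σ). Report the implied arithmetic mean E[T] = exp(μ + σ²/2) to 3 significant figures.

If T ~ Lognormal(μ,σ) then ln T ~ Normal(μ,σ), so the p-quantile of ln T is μ + z_p·σ.
ln(6.89) = 1.93 and ln(30) = 3.401; z_{0.28} = -0.5828, z_{0.82} = 0.9154.
σ = (3.401 − 1.93)/(0.9154 − (-0.5828)) = 0.982.
μ = 1.93 − (-0.5828)·0.982 = 2.502.
E[T] = exp(μ + σ²/2) = exp(2.502 + 0.4821) = 19.8 km.

E[T] ≈ 19.8 km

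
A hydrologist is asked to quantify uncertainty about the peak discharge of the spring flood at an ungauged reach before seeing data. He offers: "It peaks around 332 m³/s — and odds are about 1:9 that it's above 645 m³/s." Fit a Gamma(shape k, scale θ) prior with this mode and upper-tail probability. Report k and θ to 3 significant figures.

k ≈ 5.34, θ ≈ 76.5

Gamma(k,θ) with k>1 has mode (k−1)θ, so θ = 332/(k−1).
Need P(X < 645) = 0.9 with θ tied to k this way. Start at k = 2, θ = 332: P(X<645) ≈ 0.578.
Too low — raise k to concentrate. Iterating converges to k ≈ 5.34.
Then θ = 332/(5.34−1) ≈ 76.5.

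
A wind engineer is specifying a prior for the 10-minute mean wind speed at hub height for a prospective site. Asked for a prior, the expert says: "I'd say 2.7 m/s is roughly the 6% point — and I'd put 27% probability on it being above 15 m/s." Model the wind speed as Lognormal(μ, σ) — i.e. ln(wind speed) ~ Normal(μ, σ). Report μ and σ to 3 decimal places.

μ ≈ 2.223, σ ≈ 0.791

If T ~ Lognormal(μ,σ) then ln T ~ Normal(μ,σ), so the p-quantile of ln T is μ + z_p·σ.
ln(2.7) = 0.9933 and ln(15) = 2.708; z_{0.06} = -1.555, z_{0.73} = 0.6128.
σ = (2.708 − 0.9933)/(0.6128 − (-1.555)) = 0.791.
μ = 0.9933 − (-1.555)·0.791 = 2.223.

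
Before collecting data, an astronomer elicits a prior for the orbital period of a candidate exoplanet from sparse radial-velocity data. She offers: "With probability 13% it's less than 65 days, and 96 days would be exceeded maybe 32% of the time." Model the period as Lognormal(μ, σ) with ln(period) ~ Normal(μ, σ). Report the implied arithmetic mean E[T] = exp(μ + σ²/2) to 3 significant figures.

If T ~ Lognormal(μ,σ) then ln T ~ Normal(μ,σ), so the p-quantile of ln T is μ + z_p·σ.
ln(65) = 4.174 and ln(96) = 4.564; z_{0.13} = -1.126, z_{0.68} = 0.4677.
σ = (4.564 − 4.174)/(0.4677 − (-1.126)) = 0.245.
μ = 4.174 − (-1.126)·0.245 = 4.450.
E[T] = exp(μ + σ²/2) = exp(4.450 + 0.0299) = 88.2 days.

E[T] ≈ 88.2 days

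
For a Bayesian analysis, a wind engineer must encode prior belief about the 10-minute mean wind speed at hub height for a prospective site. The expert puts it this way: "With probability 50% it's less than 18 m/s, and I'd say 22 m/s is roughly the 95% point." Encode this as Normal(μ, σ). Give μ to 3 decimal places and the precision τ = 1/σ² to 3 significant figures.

μ = 18.000, τ = 0.169

For Normal(μ,σ), the p-quantile is μ + z_p·σ. Here z_{0.5} = 0, z_{0.95} = 1.645.
So 18 = μ + 0σ and 22 = μ + 1.645σ.
Subtracting: σ = (22 − 18)/(1.645 − (0)) = 2.432.
Then μ = 18 − (0)·2.432 = 18.000.
Precision τ = 1/σ² = 1/2.432² = 0.169.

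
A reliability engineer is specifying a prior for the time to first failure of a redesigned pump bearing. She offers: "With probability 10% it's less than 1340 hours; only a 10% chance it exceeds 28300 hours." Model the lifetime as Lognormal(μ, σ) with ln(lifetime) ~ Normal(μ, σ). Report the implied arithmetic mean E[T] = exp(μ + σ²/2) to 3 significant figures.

If T ~ Lognormal(μ,σ) then ln T ~ Normal(μ,σ), so the p-quantile of ln T is μ + z_p·σ.
ln(1340) = 7.2 and ln(28300) = 10.25; z_{0.1} = -1.282, z_{0.9} = 1.282.
σ = (10.25 − 7.2)/(1.282 − (-1.282)) = 1.190.
μ = 7.2 − (-1.282)·1.190 = 8.726.
E[T] = exp(μ + σ²/2) = exp(8.726 + 0.7081) = 12500 hours.

E[T] ≈ 12500 hours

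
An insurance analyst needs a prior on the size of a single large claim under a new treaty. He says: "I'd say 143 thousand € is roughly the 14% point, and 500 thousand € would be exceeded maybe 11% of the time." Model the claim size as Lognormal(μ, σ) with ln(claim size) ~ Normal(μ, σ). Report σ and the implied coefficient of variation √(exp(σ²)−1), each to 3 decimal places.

σ ≈ 0.543, CV ≈ 0.585

If T ~ Lognormal(μ,σ) then ln T ~ Normal(μ,σ), so the p-quantile of ln T is μ + z_p·σ.
ln(143) = 4.963 and ln(500) = 6.215; z_{0.14} = -1.08, z_{0.89} = 1.227.
σ = (6.215 − 4.963)/(1.227 − (-1.08)) = 0.543.
μ = 4.963 − (-1.08)·0.543 = 5.549.
CV = √(exp(σ²)−1) = √(exp(0.2944)−1) = 0.585.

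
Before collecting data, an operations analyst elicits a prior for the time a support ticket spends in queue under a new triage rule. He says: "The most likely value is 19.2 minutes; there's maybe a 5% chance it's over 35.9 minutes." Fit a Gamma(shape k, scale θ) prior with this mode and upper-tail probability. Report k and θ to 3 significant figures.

k ≈ 8.1, θ ≈ 2.7

Gamma(k,θ) with k>1 has mode (k−1)θ, so θ = 19.2/(k−1).
Need P(X < 35.9) = 0.95 with θ tied to k this way. Start at k = 2, θ = 19.2: P(X<35.9) ≈ 0.558.
Too low — raise k to concentrate. Iterating converges to k ≈ 8.1.
Then θ = 19.2/(8.1−1) ≈ 2.7.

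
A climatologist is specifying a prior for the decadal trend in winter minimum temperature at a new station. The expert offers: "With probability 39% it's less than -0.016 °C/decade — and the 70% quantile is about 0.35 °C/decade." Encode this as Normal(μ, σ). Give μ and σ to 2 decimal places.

μ = 0.11, σ = 0.46

For Normal(μ,σ), the p-quantile is μ + z_p·σ. Here z_{0.39} = -0.2793, z_{0.7} = 0.5244.
So -0.016 = μ − 0.2793σ and 0.35 = μ + 0.5244σ.
Subtracting: σ = (0.35 − -0.016)/(0.5244 − (-0.2793)) = 0.46.
Then μ = -0.016 − (-0.2793)·0.46 = 0.11.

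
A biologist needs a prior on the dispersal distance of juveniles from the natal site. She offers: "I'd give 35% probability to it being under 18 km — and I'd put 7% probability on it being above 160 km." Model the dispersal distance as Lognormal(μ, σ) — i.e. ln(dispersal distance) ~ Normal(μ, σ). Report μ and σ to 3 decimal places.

μ ≈ 3.343, σ ≈ 1.174

If T ~ Lognormal(μ,σ) then ln T ~ Normal(μ,σ), so the p-quantile of ln T is μ + z_p·σ.
ln(18) = 2.89 and ln(160) = 5.075; z_{0.35} = -0.3853, z_{0.93} = 1.476.
σ = (5.075 − 2.89)/(1.476 − (-0.3853)) = 1.174.
μ = 2.89 − (-0.3853)·1.174 = 3.343.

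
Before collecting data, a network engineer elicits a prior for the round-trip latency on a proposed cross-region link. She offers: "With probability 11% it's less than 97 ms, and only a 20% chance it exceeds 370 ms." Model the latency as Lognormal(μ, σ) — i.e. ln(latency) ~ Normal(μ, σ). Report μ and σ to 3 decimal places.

If T ~ Lognormal(μ,σ) then ln T ~ Normal(μ,σ), so the p-quantile of ln T is μ + z_p·σ.
ln(97) = 4.575 and ln(370) = 5.914; z_{0.11} = -1.227, z_{0.8} = 0.8416.
σ = (5.914 − 4.575)/(0.8416 − (-1.227)) = 0.647.
μ = 4.575 − (-1.227)·0.647 = 5.369.

μ ≈ 5.369, σ ≈ 0.647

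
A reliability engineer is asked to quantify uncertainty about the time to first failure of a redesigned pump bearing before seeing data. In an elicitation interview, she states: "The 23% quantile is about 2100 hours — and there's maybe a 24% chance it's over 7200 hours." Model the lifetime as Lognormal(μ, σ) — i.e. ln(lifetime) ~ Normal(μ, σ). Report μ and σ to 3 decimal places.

If T ~ Lognormal(μ,σ) then ln T ~ Normal(μ,σ), so the p-quantile of ln T is μ + z_p·σ.
ln(2100) = 7.65 and ln(7200) = 8.882; z_{0.23} = -0.7388, z_{0.76} = 0.7063.
σ = (8.882 − 7.65)/(0.7063 − (-0.7388)) = 0.853.
μ = 7.65 − (-0.7388)·0.853 = 8.280.

μ ≈ 8.280, σ ≈ 0.853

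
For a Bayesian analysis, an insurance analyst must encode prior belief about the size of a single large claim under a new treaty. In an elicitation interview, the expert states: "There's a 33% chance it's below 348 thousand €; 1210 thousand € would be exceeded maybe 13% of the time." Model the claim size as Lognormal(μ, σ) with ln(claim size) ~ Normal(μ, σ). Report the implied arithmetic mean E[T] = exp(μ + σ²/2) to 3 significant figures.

E[T] ≈ 678 thousand €

If T ~ Lognormal(μ,σ) then ln T ~ Normal(μ,σ), so the p-quantile of ln T is μ + z_p·σ.
ln(348) = 5.852 and ln(1210) = 7.098; z_{0.33} = -0.4399, z_{0.87} = 1.126.
σ = (7.098 − 5.852)/(1.126 − (-0.4399)) = 0.796.
μ = 5.852 − (-0.4399)·0.796 = 6.202.
E[T] = exp(μ + σ²/2) = exp(6.202 + 0.3165) = 678 thousand €.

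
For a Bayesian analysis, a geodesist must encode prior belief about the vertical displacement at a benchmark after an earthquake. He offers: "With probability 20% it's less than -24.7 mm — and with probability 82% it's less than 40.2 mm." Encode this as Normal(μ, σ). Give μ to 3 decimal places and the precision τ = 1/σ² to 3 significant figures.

μ = 6.388, τ = 0.000733

For Normal(μ,σ), the p-quantile is μ + z_p·σ. Here z_{0.2} = -0.8416, z_{0.82} = 0.9154.
So -24.7 = μ − 0.8416σ and 40.2 = μ + 0.9154σ.
Subtracting: σ = (40.2 − -24.7)/(0.9154 − (-0.8416)) = 36.938.
Then μ = -24.7 − (-0.8416)·36.938 = 6.388.
Precision τ = 1/σ² = 1/36.94² = 0.000733.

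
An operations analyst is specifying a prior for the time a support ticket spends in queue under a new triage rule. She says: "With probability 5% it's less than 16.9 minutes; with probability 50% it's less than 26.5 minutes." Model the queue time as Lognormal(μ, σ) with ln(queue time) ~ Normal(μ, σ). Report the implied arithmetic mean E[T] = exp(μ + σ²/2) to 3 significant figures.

E[T] ≈ 27.5 minutes

If T ~ Lognormal(μ,σ) then ln T ~ Normal(μ,σ), so the p-quantile of ln T is μ + z_p·σ.
ln(16.9) = 2.827 and ln(26.5) = 3.277; z_{0.05} = -1.645, z_{0.5} = 0.
σ = (3.277 − 2.827)/(0 − (-1.645)) = 0.273.
μ = 2.827 − (-1.645)·0.273 = 3.277.
E[T] = exp(μ + σ²/2) = exp(3.277 + 0.0374) = 27.5 minutes.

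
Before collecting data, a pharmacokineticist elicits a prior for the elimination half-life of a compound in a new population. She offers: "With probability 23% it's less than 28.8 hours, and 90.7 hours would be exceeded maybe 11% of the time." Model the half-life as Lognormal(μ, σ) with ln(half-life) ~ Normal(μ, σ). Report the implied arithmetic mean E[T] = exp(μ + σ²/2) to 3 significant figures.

If T ~ Lognormal(μ,σ) then ln T ~ Normal(μ,σ), so the p-quantile of ln T is μ + z_p·σ.
ln(28.8) = 3.36 and ln(90.7) = 4.508; z_{0.23} = -0.7388, z_{0.89} = 1.227.
σ = (4.508 − 3.36)/(1.227 − (-0.7388)) = 0.584.
μ = 3.36 − (-0.7388)·0.584 = 3.792.
E[T] = exp(μ + σ²/2) = exp(3.792 + 0.1704) = 52.6 hours.

E[T] ≈ 52.6 hours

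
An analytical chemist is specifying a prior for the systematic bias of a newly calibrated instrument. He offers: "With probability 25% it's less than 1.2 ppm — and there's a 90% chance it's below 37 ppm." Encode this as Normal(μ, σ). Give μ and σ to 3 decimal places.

μ = 13.545, σ = 18.302

The p-quantile of Normal(μ,σ) is μ + z_p·σ, with z_{0.25} = -0.6745 and z_{0.9} = 1.282.
Eliminate σ: μ = (z₂·x₁ − z₁·x₂)/(z₂ − z₁) = (1.282·1.2 − (-0.6745)·37)/1.956 = 13.545.
Then σ = (x₂ − x₁)/(z₂ − z₁) = (37 − 1.2)/1.956 = 18.302.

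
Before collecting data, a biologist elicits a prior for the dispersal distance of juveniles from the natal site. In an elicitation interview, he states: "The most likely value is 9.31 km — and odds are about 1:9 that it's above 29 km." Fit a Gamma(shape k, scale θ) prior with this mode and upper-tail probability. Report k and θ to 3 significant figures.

Gamma(k,θ) with k>1 has mode (k−1)θ, so θ = 9.31/(k−1).
Need P(X < 29) = 0.9 with θ tied to k this way. Start at k = 2, θ = 9.31: P(X<29) ≈ 0.817.
Too low — raise k to concentrate. Iterating converges to k ≈ 2.47.
Then θ = 9.31/(2.47−1) ≈ 6.34.

k ≈ 2.47, θ ≈ 6.34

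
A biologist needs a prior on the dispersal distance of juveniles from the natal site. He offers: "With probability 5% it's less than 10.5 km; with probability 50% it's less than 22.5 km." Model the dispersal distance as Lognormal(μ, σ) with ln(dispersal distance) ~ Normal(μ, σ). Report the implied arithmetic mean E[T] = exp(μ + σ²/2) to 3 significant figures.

If T ~ Lognormal(μ,σ) then ln T ~ Normal(μ,σ), so the p-quantile of ln T is μ + z_p·σ.
ln(10.5) = 2.351 and ln(22.5) = 3.114; z_{0.05} = -1.645, z_{0.5} = 0.
σ = (3.114 − 2.351)/(0 − (-1.645)) = 0.463.
μ = 2.351 − (-1.645)·0.463 = 3.114.
E[T] = exp(μ + σ²/2) = exp(3.114 + 0.1073) = 25 km.

E[T] ≈ 25 km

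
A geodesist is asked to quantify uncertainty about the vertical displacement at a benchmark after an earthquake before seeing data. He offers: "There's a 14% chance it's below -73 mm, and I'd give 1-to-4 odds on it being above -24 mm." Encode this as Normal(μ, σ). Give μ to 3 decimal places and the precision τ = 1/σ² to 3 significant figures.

For Normal(μ,σ), the p-quantile is μ + z_p·σ. Here z_{0.14} = -1.08, z_{0.8} = 0.8416.
So -73 = μ − 1.08σ and -24 = μ + 0.8416σ.
Subtracting: σ = (-24 − -73)/(0.8416 − (-1.08)) = 25.495.
Then μ = -73 − (-1.08)·25.495 = -45.457.
Precision τ = 1/σ² = 1/25.5² = 0.00154.

μ = -45.457, τ = 0.00154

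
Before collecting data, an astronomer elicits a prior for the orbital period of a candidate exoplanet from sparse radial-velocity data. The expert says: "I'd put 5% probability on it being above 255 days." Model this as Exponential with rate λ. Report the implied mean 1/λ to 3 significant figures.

P(T > 255.0) = e^(−λ·255.0) = 0.05, so λ = −ln(0.05)/255.0 = 0.0117.
Mean = 1/λ = 85.1 days.

mean ≈ 85.1 days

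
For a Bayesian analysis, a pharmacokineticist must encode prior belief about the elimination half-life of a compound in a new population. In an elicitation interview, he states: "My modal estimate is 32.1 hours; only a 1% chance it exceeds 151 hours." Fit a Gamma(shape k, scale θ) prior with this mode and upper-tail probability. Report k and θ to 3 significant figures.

Gamma(k,θ) with k>1 has mode (k−1)θ, so θ = 32.1/(k−1).
Need P(X < 151) = 0.99 with θ tied to k this way. Start at k = 2, θ = 32.1: P(X<151) ≈ 0.948.
Too low — raise k to concentrate. Iterating converges to k ≈ 2.66.
Then θ = 32.1/(2.66−1) ≈ 19.3.

k ≈ 2.66, θ ≈ 19.3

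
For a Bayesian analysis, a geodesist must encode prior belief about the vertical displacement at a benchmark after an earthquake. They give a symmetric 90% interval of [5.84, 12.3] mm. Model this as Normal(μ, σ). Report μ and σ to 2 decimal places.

μ = 9.07, σ = 1.96

A symmetric 90% interval runs μ ± z·σ with z = 1.645.
Half-width = 3.23, so σ = 3.23/1.645 = 1.96.
μ is the interval midpoint, 9.07.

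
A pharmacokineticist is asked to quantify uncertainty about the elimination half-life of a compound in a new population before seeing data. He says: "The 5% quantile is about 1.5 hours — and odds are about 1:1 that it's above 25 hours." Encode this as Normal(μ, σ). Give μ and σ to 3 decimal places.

For Normal(μ,σ), the p-quantile is μ + z_p·σ. Here z_{0.05} = -1.645, z_{0.5} = 0.
So 1.5 = μ − 1.645σ and 25 = μ + 0σ.
Subtracting: σ = (25 − 1.5)/(0 − (-1.645)) = 14.287.
Then μ = 1.5 − (-1.645)·14.287 = 25.000.

μ = 25.000, σ = 14.287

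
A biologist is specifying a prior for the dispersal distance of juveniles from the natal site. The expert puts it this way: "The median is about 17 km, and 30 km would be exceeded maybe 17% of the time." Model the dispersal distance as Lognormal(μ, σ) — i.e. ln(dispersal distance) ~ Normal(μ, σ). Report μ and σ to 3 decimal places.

μ ≈ 2.833, σ ≈ 0.595

If T ~ Lognormal(μ,σ) then ln T ~ Normal(μ,σ), so the p-quantile of ln T is μ + z_p·σ.
ln(17) = 2.833 and ln(30) = 3.401; z_{0.5} = 0, z_{0.83} = 0.9542.
σ = (3.401 − 2.833)/(0.9542 − (0)) = 0.595.
μ = 2.833 − (0)·0.595 = 2.833.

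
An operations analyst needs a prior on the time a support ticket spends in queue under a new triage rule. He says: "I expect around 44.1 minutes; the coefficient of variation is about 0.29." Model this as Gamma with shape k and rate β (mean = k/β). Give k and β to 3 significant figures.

For Gamma(k, rate β): mean = k/β, variance = k/β², so CV = 1/√k.
CV = 0.29, hence k = 1/CV² = 11.9.
Then β = k/mean = 11.9/44.1 = 0.27.

k ≈ 11.9, β ≈ 0.27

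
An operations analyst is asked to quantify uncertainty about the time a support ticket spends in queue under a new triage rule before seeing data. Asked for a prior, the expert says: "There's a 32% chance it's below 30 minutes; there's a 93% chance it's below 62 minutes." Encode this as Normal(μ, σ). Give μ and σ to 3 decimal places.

The p-quantile of Normal(μ,σ) is μ + z_p·σ, with z_{0.32} = -0.4677 and z_{0.93} = 1.476.
Eliminate σ: μ = (z₂·x₁ − z₁·x₂)/(z₂ − z₁) = (1.476·30 − (-0.4677)·62)/1.943 = 37.701.
Then σ = (x₂ − x₁)/(z₂ − z₁) = (62 − 30)/1.943 = 16.465.

μ = 37.701, σ = 16.465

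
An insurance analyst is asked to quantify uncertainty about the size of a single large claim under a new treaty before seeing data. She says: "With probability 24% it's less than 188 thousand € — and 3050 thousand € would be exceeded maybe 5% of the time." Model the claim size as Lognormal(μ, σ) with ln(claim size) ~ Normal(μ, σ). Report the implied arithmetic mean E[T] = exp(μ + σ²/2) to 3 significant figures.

If T ~ Lognormal(μ,σ) then ln T ~ Normal(μ,σ), so the p-quantile of ln T is μ + z_p·σ.
ln(188) = 5.236 and ln(3050) = 8.023; z_{0.24} = -0.7063, z_{0.95} = 1.645.
σ = (8.023 − 5.236)/(1.645 − (-0.7063)) = 1.185.
μ = 5.236 − (-0.7063)·1.185 = 6.074.
E[T] = exp(μ + σ²/2) = exp(6.074 + 0.7023) = 876 thousand €.

E[T] ≈ 876 thousand €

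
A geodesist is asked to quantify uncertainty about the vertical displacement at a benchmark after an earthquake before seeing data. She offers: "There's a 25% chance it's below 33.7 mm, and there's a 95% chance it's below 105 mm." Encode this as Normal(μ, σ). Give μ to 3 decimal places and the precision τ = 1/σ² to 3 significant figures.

The p-quantile of Normal(μ,σ) is μ + z_p·σ, with z_{0.25} = -0.6745 and z_{0.95} = 1.645.
Eliminate σ: μ = (z₂·x₁ − z₁·x₂)/(z₂ − z₁) = (1.645·33.7 − (-0.6745)·105)/2.319 = 54.435.
Then σ = (x₂ − x₁)/(z₂ − z₁) = (105 − 33.7)/2.319 = 30.741.
Precision τ = 1/σ² = 1/30.74² = 0.00106.

μ = 54.435, τ = 0.00106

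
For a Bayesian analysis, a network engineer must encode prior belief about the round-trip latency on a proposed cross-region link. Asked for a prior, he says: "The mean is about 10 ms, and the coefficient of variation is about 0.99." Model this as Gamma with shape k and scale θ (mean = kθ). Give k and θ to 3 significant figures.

For Gamma(k, scale θ): mean = kθ, variance = kθ², so CV = 1/√k.
CV = 0.99, hence k = 1/CV² = 1.02.
Then θ = mean/k = 10/1.02 = 9.8.

k ≈ 1.02, θ ≈ 9.8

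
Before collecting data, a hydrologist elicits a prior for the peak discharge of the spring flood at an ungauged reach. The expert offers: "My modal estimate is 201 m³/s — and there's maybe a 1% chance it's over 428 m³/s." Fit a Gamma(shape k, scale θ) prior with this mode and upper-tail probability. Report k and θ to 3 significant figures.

Gamma(k,θ) with k>1 has mode (k−1)θ, so θ = 201/(k−1).
Need P(X < 428) = 0.99 with θ tied to k this way. Start at k = 2, θ = 201: P(X<428) ≈ 0.628.
Too low — raise k to concentrate. Iterating converges to k ≈ 9.49.
Then θ = 201/(9.49−1) ≈ 23.7.

k ≈ 9.49, θ ≈ 23.7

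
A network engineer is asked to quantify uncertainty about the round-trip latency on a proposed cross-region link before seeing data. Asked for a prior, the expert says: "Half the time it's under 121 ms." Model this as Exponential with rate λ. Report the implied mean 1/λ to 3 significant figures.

mean ≈ 175 ms

Exponential median = ln 2 / λ, so λ = ln 2 / 121.0 = 0.00573.
Mean = 1/λ = 175 ms.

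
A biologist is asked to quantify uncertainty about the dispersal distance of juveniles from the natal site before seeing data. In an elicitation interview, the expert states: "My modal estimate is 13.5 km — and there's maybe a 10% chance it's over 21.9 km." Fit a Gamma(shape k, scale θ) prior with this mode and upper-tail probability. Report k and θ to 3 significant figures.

k ≈ 9.04, θ ≈ 1.68

Gamma(k,θ) with k>1 has mode (k−1)θ, so θ = 13.5/(k−1).
Need P(X < 21.9) = 0.9 with θ tied to k this way. Start at k = 2, θ = 13.5: P(X<21.9) ≈ 0.482.
Too low — raise k to concentrate. Iterating converges to k ≈ 9.04.
Then θ = 13.5/(9.04−1) ≈ 1.68.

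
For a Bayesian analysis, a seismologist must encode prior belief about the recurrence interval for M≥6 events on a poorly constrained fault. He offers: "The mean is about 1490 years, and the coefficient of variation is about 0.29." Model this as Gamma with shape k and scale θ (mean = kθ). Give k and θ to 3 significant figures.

For Gamma(k, scale θ): mean = kθ, variance = kθ², so CV = 1/√k.
CV = 0.29, hence k = 1/CV² = 11.9.
Then θ = mean/k = 1490/11.9 = 125.

k ≈ 11.9, θ ≈ 125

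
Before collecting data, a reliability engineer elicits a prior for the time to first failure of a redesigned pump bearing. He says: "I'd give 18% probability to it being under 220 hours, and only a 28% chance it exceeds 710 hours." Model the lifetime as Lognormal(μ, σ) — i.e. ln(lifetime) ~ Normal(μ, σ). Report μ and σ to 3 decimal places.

μ ≈ 6.109, σ ≈ 0.782

If T ~ Lognormal(μ,σ) then ln T ~ Normal(μ,σ), so the p-quantile of ln T is μ + z_p·σ.
ln(220) = 5.394 and ln(710) = 6.565; z_{0.18} = -0.9154, z_{0.72} = 0.5828.
σ = (6.565 − 5.394)/(0.5828 − (-0.9154)) = 0.782.
μ = 5.394 − (-0.9154)·0.782 = 6.109.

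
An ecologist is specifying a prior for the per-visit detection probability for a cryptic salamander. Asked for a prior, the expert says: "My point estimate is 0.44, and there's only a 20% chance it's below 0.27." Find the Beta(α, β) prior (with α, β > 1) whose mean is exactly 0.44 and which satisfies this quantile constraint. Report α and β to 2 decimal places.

α ≈ 2.74, β ≈ 3.49

With mean 0.44 fixed, write α = 0.44s, β = 0.56s where s = α+β.
Need P(θ < 0.27) = 0.2 under Beta(0.44s, 0.56s). Normal approximation: (q−m)/√(m(1−m)/s) ≈ z_{0.2} = -0.842, so s ≈ 0.44·0.56·(-0.842)²/(0.27−0.44)² = 6.0.
At s = 6.0: P(θ<0.27) ≈ 0.204. Adjusting to match 0.2 gives s ≈ 6.23.
So α = 0.44·6.23 ≈ 2.74, β = 0.56·6.23 ≈ 3.49.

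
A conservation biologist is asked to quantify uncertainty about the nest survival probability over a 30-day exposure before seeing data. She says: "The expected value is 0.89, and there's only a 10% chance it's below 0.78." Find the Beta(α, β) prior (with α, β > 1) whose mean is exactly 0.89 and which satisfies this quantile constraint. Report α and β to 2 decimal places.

α ≈ 12.86, β ≈ 1.59

With mean 0.89 fixed, write α = 0.89s, β = 0.11s where s = α+β.
Need P(θ < 0.78) = 0.1 under Beta(0.89s, 0.11s). Normal approximation: (q−m)/√(m(1−m)/s) ≈ z_{0.1} = -1.28, so s ≈ 0.89·0.11·(-1.28)²/(0.78−0.89)² = 13.3.
At s = 13.3: P(θ<0.78) ≈ 0.107. Adjusting to match 0.1 gives s ≈ 14.45.
So α = 0.89·14.45 ≈ 12.86, β = 0.11·14.45 ≈ 1.59.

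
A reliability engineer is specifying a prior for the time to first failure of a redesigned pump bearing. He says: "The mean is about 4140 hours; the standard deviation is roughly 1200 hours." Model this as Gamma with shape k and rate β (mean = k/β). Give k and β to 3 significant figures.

k ≈ 11.9, β ≈ 0.00287

For Gamma(k, rate β): mean = k/β, variance = k/β², so CV = 1/√k.
CV = SD/mean = 1200/4140 = 0.2899, hence k = 1/CV² = 11.9.
Then β = k/mean = 11.9/4140 = 0.00287.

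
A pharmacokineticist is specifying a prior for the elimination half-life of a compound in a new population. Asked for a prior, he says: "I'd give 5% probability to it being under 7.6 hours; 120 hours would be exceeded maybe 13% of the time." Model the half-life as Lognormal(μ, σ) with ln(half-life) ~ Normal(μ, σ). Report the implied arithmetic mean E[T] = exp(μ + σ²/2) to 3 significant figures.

If T ~ Lognormal(μ,σ) then ln T ~ Normal(μ,σ), so the p-quantile of ln T is μ + z_p·σ.
ln(7.6) = 2.028 and ln(120) = 4.787; z_{0.05} = -1.645, z_{0.87} = 1.126.
σ = (4.787 − 2.028)/(1.126 − (-1.645)) = 0.996.
μ = 2.028 − (-1.645)·0.996 = 3.666.
E[T] = exp(μ + σ²/2) = exp(3.666 + 0.4957) = 64.2 hours.

E[T] ≈ 64.2 hours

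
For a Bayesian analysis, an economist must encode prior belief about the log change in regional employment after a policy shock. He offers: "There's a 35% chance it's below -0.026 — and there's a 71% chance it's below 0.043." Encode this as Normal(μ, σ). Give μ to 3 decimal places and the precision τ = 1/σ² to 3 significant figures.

μ = 0.002, τ = 185

For Normal(μ,σ), the p-quantile is μ + z_p·σ. Here z_{0.35} = -0.3853, z_{0.71} = 0.5534.
So -0.026 = μ − 0.3853σ and 0.043 = μ + 0.5534σ.
Subtracting: σ = (0.043 − -0.026)/(0.5534 − (-0.3853)) = 0.074.
Then μ = -0.026 − (-0.3853)·0.074 = 0.002.
Precision τ = 1/σ² = 1/0.07351² = 185.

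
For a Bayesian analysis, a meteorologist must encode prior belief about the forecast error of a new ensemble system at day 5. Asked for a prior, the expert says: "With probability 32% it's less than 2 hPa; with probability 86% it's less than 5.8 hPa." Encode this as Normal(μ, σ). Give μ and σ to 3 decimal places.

For Normal(μ,σ), the p-quantile is μ + z_p·σ. Here z_{0.32} = -0.4677, z_{0.86} = 1.08.
So 2 = μ − 0.4677σ and 5.8 = μ + 1.08σ.
Subtracting: σ = (5.8 − 2)/(1.08 − (-0.4677)) = 2.455.
Then μ = 2 − (-0.4677)·2.455 = 3.148.

μ = 3.148, σ = 2.455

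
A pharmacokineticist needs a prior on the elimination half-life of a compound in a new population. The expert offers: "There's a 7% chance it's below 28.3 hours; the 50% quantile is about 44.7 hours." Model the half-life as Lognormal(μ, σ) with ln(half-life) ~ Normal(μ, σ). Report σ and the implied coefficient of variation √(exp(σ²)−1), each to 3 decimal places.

If T ~ Lognormal(μ,σ) then ln T ~ Normal(μ,σ), so the p-quantile of ln T is μ + z_p·σ.
ln(28.3) = 3.343 and ln(44.7) = 3.8; z_{0.07} = -1.476, z_{0.5} = 0.
σ = (3.8 − 3.343)/(0 − (-1.476)) = 0.310.
μ = 3.343 − (-1.476)·0.310 = 3.800.
CV = √(exp(σ²)−1) = √(exp(0.0959)−1) = 0.317.

σ ≈ 0.310, CV ≈ 0.317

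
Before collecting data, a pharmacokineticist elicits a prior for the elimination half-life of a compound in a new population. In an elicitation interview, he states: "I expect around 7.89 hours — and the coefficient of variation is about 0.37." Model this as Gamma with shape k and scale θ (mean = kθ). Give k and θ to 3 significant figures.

For Gamma(k, scale θ): mean = kθ, variance = kθ², so CV = 1/√k.
CV = 0.37, hence k = 1/CV² = 7.3.
Then θ = mean/k = 7.89/7.3 = 1.08.

k ≈ 7.3, θ ≈ 1.08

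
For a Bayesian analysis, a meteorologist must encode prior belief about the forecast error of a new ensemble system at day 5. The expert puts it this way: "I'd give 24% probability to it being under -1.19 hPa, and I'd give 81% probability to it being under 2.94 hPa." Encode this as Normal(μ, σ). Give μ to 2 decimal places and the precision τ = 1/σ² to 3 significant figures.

For Normal(μ,σ), the p-quantile is μ + z_p·σ. Here z_{0.24} = -0.7063, z_{0.81} = 0.8779.
So -1.19 = μ − 0.7063σ and 2.94 = μ + 0.8779σ.
Subtracting: σ = (2.94 − -1.19)/(0.8779 − (-0.7063)) = 2.61.
Then μ = -1.19 − (-0.7063)·2.61 = 0.65.
Precision τ = 1/σ² = 1/2.607² = 0.147.

μ = 0.65, τ = 0.147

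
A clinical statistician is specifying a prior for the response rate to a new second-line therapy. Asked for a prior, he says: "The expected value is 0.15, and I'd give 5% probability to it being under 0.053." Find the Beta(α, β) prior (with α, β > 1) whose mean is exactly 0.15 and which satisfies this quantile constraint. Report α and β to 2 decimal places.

With mean 0.15 fixed, write α = 0.15s, β = 0.85s where s = α+β.
Need P(θ < 0.053) = 0.05 under Beta(0.15s, 0.85s). Normal approximation: (q−m)/√(m(1−m)/s) ≈ z_{0.05} = -1.64, so s ≈ 0.15·0.85·(-1.64)²/(0.053−0.15)² = 36.7.
At s = 36.7: P(θ<0.053) ≈ 0.021. Adjusting to match 0.05 gives s ≈ 25.21.
So α = 0.15·25.21 ≈ 3.78, β = 0.85·25.21 ≈ 21.43.

α ≈ 3.78, β ≈ 21.43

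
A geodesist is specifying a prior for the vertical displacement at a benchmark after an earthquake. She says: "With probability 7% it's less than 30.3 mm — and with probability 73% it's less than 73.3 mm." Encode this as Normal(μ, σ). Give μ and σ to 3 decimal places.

μ = 60.683, σ = 20.588

For Normal(μ,σ), the p-quantile is μ + z_p·σ. Here z_{0.07} = -1.476, z_{0.73} = 0.6128.
So 30.3 = μ − 1.476σ and 73.3 = μ + 0.6128σ.
Subtracting: σ = (73.3 − 30.3)/(0.6128 − (-1.476)) = 20.588.
Then μ = 30.3 − (-1.476)·20.588 = 60.683.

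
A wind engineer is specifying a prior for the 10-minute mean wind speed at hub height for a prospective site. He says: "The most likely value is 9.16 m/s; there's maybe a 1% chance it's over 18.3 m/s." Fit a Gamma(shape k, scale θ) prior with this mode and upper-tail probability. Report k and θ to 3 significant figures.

k ≈ 11.3, θ ≈ 0.893

Gamma(k,θ) with k>1 has mode (k−1)θ, so θ = 9.16/(k−1).
Need P(X < 18.3) = 0.99 with θ tied to k this way. Start at k = 2, θ = 9.16: P(X<18.3) ≈ 0.593.
Too low — raise k to concentrate. Iterating converges to k ≈ 11.3.
Then θ = 9.16/(11.3−1) ≈ 0.893.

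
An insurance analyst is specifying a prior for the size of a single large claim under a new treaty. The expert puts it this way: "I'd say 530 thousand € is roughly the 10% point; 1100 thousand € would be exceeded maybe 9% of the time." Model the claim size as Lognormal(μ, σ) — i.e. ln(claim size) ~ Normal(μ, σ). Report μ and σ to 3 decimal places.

μ ≈ 6.630, σ ≈ 0.278

If T ~ Lognormal(μ,σ) then ln T ~ Normal(μ,σ), so the p-quantile of ln T is μ + z_p·σ.
ln(530) = 6.273 and ln(1100) = 7.003; z_{0.1} = -1.282, z_{0.91} = 1.341.
σ = (7.003 − 6.273)/(1.341 − (-1.282)) = 0.278.
μ = 6.273 − (-1.282)·0.278 = 6.630.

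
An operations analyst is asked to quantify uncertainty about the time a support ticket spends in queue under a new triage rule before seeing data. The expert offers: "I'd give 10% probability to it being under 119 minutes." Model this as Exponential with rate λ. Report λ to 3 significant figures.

λ ≈ 0.000885

P(T < 119.0) = 1 − e^(−λ·119.0) = 0.1, so λ = −ln(1−0.1)/119.0 = −ln(0.9)/119.0 = 0.000885.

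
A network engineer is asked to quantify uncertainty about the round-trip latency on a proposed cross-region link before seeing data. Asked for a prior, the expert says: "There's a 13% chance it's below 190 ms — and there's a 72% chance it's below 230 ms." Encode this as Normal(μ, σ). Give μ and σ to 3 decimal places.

μ = 216.360, σ = 23.402

For Normal(μ,σ), the p-quantile is μ + z_p·σ. Here z_{0.13} = -1.126, z_{0.72} = 0.5828.
So 190 = μ − 1.126σ and 230 = μ + 0.5828σ.
Subtracting: σ = (230 − 190)/(0.5828 − (-1.126)) = 23.402.
Then μ = 190 − (-1.126)·23.402 = 216.360.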